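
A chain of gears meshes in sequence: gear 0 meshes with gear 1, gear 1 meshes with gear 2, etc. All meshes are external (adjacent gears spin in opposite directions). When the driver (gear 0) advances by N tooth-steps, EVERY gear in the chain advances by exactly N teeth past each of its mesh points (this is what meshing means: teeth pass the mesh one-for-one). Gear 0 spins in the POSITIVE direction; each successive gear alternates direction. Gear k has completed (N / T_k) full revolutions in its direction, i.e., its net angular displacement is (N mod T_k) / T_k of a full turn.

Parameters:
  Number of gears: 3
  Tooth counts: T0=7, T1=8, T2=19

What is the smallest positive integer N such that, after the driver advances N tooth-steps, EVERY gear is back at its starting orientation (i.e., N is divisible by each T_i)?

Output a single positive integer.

Answer: 1064

Derivation:
Gear k returns to start when N is a multiple of T_k.
All gears at start simultaneously when N is a common multiple of [7, 8, 19]; the smallest such N is lcm(7, 8, 19).
Start: lcm = T0 = 7
Fold in T1=8: gcd(7, 8) = 1; lcm(7, 8) = 7 * 8 / 1 = 56 / 1 = 56
Fold in T2=19: gcd(56, 19) = 1; lcm(56, 19) = 56 * 19 / 1 = 1064 / 1 = 1064
Full cycle length = 1064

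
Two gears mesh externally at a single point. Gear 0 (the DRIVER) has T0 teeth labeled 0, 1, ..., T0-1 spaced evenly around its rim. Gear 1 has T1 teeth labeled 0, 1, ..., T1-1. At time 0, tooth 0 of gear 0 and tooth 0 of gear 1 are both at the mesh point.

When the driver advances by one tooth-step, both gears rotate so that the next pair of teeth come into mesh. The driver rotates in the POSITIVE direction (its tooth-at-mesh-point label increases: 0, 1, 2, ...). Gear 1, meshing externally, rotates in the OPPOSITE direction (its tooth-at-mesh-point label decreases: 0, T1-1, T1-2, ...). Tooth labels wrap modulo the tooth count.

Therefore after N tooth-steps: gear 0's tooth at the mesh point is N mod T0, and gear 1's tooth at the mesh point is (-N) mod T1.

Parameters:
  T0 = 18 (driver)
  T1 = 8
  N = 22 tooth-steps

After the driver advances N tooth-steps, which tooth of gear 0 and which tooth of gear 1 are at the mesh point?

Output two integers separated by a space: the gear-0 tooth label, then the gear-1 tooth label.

Gear 0 (driver, T0=18): tooth at mesh = N mod T0
  22 = 1 * 18 + 4, so 22 mod 18 = 4
  gear 0 tooth = 4
Gear 1 (driven, T1=8): tooth at mesh = (-N) mod T1
  22 = 2 * 8 + 6, so 22 mod 8 = 6
  (-22) mod 8 = (-6) mod 8 = 8 - 6 = 2
Mesh after 22 steps: gear-0 tooth 4 meets gear-1 tooth 2

Answer: 4 2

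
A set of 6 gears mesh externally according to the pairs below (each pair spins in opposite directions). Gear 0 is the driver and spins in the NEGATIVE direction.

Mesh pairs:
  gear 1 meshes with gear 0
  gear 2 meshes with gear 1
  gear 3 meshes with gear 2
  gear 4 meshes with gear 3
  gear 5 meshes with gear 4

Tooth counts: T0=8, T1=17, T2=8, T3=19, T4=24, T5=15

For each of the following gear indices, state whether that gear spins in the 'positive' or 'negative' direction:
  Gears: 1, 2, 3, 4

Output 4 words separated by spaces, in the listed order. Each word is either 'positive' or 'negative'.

Gear 0 (driver): negative (depth 0)
  gear 1: meshes with gear 0 -> depth 1 -> positive (opposite of gear 0)
  gear 2: meshes with gear 1 -> depth 2 -> negative (opposite of gear 1)
  gear 3: meshes with gear 2 -> depth 3 -> positive (opposite of gear 2)
  gear 4: meshes with gear 3 -> depth 4 -> negative (opposite of gear 3)
  gear 5: meshes with gear 4 -> depth 5 -> positive (opposite of gear 4)
Queried indices 1, 2, 3, 4 -> positive, negative, positive, negative

Answer: positive negative positive negative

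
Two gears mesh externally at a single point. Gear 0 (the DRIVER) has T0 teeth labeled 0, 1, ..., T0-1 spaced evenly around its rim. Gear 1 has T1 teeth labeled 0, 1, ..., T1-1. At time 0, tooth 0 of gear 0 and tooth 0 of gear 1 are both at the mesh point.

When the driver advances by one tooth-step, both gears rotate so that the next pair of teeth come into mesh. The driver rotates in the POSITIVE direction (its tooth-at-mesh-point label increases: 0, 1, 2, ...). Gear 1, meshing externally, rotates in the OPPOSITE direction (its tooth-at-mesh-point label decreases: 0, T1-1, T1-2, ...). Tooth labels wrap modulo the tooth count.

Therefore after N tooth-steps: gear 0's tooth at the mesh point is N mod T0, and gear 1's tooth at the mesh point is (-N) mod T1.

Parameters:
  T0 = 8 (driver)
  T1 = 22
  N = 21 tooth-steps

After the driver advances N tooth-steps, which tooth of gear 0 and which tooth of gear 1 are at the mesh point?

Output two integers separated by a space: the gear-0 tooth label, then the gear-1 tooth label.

Gear 0 (driver, T0=8): tooth at mesh = N mod T0
  21 = 2 * 8 + 5, so 21 mod 8 = 5
  gear 0 tooth = 5
Gear 1 (driven, T1=22): tooth at mesh = (-N) mod T1
  21 = 0 * 22 + 21, so 21 mod 22 = 21
  (-21) mod 22 = (-21) mod 22 = 22 - 21 = 1
Mesh after 21 steps: gear-0 tooth 5 meets gear-1 tooth 1

Answer: 5 1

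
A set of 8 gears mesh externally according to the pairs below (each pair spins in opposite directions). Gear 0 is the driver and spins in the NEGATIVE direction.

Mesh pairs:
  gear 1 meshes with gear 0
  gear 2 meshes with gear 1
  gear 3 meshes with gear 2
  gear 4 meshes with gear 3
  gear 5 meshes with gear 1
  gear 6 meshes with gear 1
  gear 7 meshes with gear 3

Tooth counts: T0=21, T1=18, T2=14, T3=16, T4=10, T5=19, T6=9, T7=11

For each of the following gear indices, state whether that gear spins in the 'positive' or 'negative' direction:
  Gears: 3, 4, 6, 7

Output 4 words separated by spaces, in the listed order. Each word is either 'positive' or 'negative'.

Answer: positive negative negative negative

Derivation:
Gear 0 (driver): negative (depth 0)
  gear 1: meshes with gear 0 -> depth 1 -> positive (opposite of gear 0)
  gear 2: meshes with gear 1 -> depth 2 -> negative (opposite of gear 1)
  gear 3: meshes with gear 2 -> depth 3 -> positive (opposite of gear 2)
  gear 4: meshes with gear 3 -> depth 4 -> negative (opposite of gear 3)
  gear 5: meshes with gear 1 -> depth 2 -> negative (opposite of gear 1)
  gear 6: meshes with gear 1 -> depth 2 -> negative (opposite of gear 1)
  gear 7: meshes with gear 3 -> depth 4 -> negative (opposite of gear 3)
Queried indices 3, 4, 6, 7 -> positive, negative, negative, negative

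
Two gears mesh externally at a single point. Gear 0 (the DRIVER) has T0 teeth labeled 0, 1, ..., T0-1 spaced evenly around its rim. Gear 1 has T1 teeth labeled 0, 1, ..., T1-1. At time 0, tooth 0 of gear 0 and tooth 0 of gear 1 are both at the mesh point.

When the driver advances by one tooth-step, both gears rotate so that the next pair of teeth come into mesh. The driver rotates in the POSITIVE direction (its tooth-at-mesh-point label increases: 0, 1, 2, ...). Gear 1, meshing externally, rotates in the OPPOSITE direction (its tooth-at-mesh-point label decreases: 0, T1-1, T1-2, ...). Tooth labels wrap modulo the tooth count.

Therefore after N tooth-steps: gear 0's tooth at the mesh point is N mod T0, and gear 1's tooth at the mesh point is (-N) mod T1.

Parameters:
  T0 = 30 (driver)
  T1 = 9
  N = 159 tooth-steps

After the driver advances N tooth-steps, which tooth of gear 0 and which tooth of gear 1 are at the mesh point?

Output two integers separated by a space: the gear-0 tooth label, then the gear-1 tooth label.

Gear 0 (driver, T0=30): tooth at mesh = N mod T0
  159 = 5 * 30 + 9, so 159 mod 30 = 9
  gear 0 tooth = 9
Gear 1 (driven, T1=9): tooth at mesh = (-N) mod T1
  159 = 17 * 9 + 6, so 159 mod 9 = 6
  (-159) mod 9 = (-6) mod 9 = 9 - 6 = 3
Mesh after 159 steps: gear-0 tooth 9 meets gear-1 tooth 3

Answer: 9 3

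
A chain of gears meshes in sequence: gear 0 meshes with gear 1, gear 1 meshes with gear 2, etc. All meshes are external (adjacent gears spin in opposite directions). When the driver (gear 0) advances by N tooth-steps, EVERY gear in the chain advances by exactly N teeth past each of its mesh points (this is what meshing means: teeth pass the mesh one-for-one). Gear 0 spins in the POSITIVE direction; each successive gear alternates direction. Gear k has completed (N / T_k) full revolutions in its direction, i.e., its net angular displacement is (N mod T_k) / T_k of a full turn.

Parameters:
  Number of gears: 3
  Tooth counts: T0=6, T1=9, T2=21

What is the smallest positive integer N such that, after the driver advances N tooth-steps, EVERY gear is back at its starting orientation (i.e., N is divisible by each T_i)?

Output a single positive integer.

Answer: 126

Derivation:
Gear k returns to start when N is a multiple of T_k.
All gears at start simultaneously when N is a common multiple of [6, 9, 21]; the smallest such N is lcm(6, 9, 21).
Start: lcm = T0 = 6
Fold in T1=9: gcd(6, 9) = 3; lcm(6, 9) = 6 * 9 / 3 = 54 / 3 = 18
Fold in T2=21: gcd(18, 21) = 3; lcm(18, 21) = 18 * 21 / 3 = 378 / 3 = 126
Full cycle length = 126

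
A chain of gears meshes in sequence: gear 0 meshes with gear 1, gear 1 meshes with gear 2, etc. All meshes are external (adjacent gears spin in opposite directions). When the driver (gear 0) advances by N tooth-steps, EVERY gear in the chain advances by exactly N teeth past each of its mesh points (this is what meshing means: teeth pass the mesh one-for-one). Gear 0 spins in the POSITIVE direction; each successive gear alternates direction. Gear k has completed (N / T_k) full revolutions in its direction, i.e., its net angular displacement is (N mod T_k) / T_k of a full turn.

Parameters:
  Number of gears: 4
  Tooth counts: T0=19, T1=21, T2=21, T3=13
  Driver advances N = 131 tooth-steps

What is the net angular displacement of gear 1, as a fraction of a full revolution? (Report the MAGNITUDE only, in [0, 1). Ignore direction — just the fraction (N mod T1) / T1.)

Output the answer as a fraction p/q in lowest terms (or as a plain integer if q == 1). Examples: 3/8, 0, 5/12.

Answer: 5/21

Derivation:
Chain of 4 gears, tooth counts: [19, 21, 21, 13]
  gear 0: T0=19, direction=positive, advance = 131 mod 19 = 17 teeth = 17/19 turn
  gear 1: T1=21, direction=negative, advance = 131 mod 21 = 5 teeth = 5/21 turn
  gear 2: T2=21, direction=positive, advance = 131 mod 21 = 5 teeth = 5/21 turn
  gear 3: T3=13, direction=negative, advance = 131 mod 13 = 1 teeth = 1/13 turn
Gear 1: 131 mod 21 = 5
Fraction = 5 / 21 = 5/21 (gcd(5,21)=1) = 5/21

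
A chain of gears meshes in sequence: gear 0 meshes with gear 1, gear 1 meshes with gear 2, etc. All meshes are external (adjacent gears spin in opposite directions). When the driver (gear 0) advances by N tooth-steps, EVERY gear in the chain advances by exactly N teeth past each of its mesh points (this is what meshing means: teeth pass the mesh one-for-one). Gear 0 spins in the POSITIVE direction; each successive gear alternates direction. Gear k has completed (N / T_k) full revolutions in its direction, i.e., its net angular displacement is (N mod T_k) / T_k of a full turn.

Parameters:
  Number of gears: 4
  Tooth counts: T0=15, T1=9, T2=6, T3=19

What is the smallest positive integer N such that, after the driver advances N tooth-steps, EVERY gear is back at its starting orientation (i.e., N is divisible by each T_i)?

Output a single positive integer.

Answer: 1710

Derivation:
Gear k returns to start when N is a multiple of T_k.
All gears at start simultaneously when N is a common multiple of [15, 9, 6, 19]; the smallest such N is lcm(15, 9, 6, 19).
Start: lcm = T0 = 15
Fold in T1=9: gcd(15, 9) = 3; lcm(15, 9) = 15 * 9 / 3 = 135 / 3 = 45
Fold in T2=6: gcd(45, 6) = 3; lcm(45, 6) = 45 * 6 / 3 = 270 / 3 = 90
Fold in T3=19: gcd(90, 19) = 1; lcm(90, 19) = 90 * 19 / 1 = 1710 / 1 = 1710
Full cycle length = 1710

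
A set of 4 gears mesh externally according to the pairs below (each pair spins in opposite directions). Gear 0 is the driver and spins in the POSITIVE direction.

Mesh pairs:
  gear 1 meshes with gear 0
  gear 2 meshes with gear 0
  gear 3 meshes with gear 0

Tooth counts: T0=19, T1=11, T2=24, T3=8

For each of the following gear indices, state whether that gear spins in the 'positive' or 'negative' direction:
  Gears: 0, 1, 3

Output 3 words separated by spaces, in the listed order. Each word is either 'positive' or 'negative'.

Gear 0 (driver): positive (depth 0)
  gear 1: meshes with gear 0 -> depth 1 -> negative (opposite of gear 0)
  gear 2: meshes with gear 0 -> depth 1 -> negative (opposite of gear 0)
  gear 3: meshes with gear 0 -> depth 1 -> negative (opposite of gear 0)
Queried indices 0, 1, 3 -> positive, negative, negative

Answer: positive negative negative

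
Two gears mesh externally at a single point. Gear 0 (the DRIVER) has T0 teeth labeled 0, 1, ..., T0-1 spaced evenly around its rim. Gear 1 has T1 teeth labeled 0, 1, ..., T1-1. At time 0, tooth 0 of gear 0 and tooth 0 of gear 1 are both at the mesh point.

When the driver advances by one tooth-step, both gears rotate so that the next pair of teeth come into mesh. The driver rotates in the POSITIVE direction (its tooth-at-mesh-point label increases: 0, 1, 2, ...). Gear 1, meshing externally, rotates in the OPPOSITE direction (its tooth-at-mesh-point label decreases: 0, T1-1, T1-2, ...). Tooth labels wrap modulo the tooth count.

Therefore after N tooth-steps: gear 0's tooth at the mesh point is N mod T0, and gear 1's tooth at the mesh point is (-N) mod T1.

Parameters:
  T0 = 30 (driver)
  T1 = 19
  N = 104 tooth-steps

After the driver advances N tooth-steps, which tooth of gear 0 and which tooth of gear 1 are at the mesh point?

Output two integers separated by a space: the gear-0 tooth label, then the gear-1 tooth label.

Gear 0 (driver, T0=30): tooth at mesh = N mod T0
  104 = 3 * 30 + 14, so 104 mod 30 = 14
  gear 0 tooth = 14
Gear 1 (driven, T1=19): tooth at mesh = (-N) mod T1
  104 = 5 * 19 + 9, so 104 mod 19 = 9
  (-104) mod 19 = (-9) mod 19 = 19 - 9 = 10
Mesh after 104 steps: gear-0 tooth 14 meets gear-1 tooth 10

Answer: 14 10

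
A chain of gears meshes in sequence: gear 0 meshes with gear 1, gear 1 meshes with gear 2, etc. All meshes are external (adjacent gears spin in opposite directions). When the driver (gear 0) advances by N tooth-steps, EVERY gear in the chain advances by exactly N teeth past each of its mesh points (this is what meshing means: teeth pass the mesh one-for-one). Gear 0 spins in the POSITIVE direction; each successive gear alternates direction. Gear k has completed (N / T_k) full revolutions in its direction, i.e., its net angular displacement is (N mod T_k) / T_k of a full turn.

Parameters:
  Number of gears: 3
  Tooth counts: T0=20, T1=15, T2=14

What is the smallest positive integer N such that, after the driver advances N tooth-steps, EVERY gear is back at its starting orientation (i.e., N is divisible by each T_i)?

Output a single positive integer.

Answer: 420

Derivation:
Gear k returns to start when N is a multiple of T_k.
All gears at start simultaneously when N is a common multiple of [20, 15, 14]; the smallest such N is lcm(20, 15, 14).
Start: lcm = T0 = 20
Fold in T1=15: gcd(20, 15) = 5; lcm(20, 15) = 20 * 15 / 5 = 300 / 5 = 60
Fold in T2=14: gcd(60, 14) = 2; lcm(60, 14) = 60 * 14 / 2 = 840 / 2 = 420
Full cycle length = 420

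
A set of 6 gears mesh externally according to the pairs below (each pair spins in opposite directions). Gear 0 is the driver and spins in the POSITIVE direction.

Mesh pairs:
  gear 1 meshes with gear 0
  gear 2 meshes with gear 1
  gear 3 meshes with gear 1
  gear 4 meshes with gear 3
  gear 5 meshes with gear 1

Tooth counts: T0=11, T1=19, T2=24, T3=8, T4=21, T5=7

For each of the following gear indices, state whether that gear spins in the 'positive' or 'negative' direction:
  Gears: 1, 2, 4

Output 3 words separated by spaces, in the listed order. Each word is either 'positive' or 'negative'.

Answer: negative positive negative

Derivation:
Gear 0 (driver): positive (depth 0)
  gear 1: meshes with gear 0 -> depth 1 -> negative (opposite of gear 0)
  gear 2: meshes with gear 1 -> depth 2 -> positive (opposite of gear 1)
  gear 3: meshes with gear 1 -> depth 2 -> positive (opposite of gear 1)
  gear 4: meshes with gear 3 -> depth 3 -> negative (opposite of gear 3)
  gear 5: meshes with gear 1 -> depth 2 -> positive (opposite of gear 1)
Queried indices 1, 2, 4 -> negative, positive, negative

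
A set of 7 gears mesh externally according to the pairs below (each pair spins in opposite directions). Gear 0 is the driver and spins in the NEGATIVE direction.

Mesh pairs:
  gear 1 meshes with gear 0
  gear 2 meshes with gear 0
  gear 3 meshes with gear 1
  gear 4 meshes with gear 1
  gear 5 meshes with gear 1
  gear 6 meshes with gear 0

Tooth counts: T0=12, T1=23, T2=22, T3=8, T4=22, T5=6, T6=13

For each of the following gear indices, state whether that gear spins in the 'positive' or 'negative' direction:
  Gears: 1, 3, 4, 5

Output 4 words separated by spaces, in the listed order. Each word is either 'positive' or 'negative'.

Gear 0 (driver): negative (depth 0)
  gear 1: meshes with gear 0 -> depth 1 -> positive (opposite of gear 0)
  gear 2: meshes with gear 0 -> depth 1 -> positive (opposite of gear 0)
  gear 3: meshes with gear 1 -> depth 2 -> negative (opposite of gear 1)
  gear 4: meshes with gear 1 -> depth 2 -> negative (opposite of gear 1)
  gear 5: meshes with gear 1 -> depth 2 -> negative (opposite of gear 1)
  gear 6: meshes with gear 0 -> depth 1 -> positive (opposite of gear 0)
Queried indices 1, 3, 4, 5 -> positive, negative, negative, negative

Answer: positive negative negative negative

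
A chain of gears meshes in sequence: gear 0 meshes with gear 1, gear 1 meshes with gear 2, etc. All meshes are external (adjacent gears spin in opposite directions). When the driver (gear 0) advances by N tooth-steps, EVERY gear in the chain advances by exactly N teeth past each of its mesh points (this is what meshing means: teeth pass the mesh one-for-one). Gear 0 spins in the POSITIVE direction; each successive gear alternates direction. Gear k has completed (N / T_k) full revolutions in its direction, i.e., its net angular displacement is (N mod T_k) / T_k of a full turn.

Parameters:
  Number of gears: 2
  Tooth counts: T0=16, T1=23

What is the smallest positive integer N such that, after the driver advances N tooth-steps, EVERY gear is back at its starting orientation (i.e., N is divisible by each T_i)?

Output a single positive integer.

Answer: 368

Derivation:
Gear k returns to start when N is a multiple of T_k.
All gears at start simultaneously when N is a common multiple of [16, 23]; the smallest such N is lcm(16, 23).
Start: lcm = T0 = 16
Fold in T1=23: gcd(16, 23) = 1; lcm(16, 23) = 16 * 23 / 1 = 368 / 1 = 368
Full cycle length = 368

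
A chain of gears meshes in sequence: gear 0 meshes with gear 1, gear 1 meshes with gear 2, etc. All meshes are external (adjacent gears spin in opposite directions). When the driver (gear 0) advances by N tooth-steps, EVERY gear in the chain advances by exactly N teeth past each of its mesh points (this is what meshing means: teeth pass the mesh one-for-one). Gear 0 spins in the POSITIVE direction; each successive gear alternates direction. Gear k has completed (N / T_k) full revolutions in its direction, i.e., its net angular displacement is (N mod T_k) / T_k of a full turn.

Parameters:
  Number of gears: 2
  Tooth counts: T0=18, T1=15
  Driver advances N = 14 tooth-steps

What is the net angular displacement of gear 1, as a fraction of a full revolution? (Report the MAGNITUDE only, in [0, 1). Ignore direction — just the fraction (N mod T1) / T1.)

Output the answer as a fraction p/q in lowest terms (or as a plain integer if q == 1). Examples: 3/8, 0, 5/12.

Chain of 2 gears, tooth counts: [18, 15]
  gear 0: T0=18, direction=positive, advance = 14 mod 18 = 14 teeth = 14/18 turn
  gear 1: T1=15, direction=negative, advance = 14 mod 15 = 14 teeth = 14/15 turn
Gear 1: 14 mod 15 = 14
Fraction = 14 / 15 = 14/15 (gcd(14,15)=1) = 14/15

Answer: 14/15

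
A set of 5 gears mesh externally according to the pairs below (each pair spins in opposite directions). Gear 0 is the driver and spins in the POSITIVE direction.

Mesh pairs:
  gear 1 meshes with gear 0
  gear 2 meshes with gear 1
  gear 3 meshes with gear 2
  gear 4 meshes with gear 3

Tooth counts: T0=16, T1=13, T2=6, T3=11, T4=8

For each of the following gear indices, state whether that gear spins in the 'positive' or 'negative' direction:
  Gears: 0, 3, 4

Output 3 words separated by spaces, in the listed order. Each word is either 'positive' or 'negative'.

Answer: positive negative positive

Derivation:
Gear 0 (driver): positive (depth 0)
  gear 1: meshes with gear 0 -> depth 1 -> negative (opposite of gear 0)
  gear 2: meshes with gear 1 -> depth 2 -> positive (opposite of gear 1)
  gear 3: meshes with gear 2 -> depth 3 -> negative (opposite of gear 2)
  gear 4: meshes with gear 3 -> depth 4 -> positive (opposite of gear 3)
Queried indices 0, 3, 4 -> positive, negative, positive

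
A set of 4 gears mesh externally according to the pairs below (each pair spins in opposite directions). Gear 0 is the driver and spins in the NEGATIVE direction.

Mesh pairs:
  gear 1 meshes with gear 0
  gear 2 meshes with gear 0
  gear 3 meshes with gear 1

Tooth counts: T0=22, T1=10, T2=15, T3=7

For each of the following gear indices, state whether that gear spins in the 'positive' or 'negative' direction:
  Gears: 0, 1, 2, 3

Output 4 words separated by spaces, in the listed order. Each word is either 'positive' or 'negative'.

Gear 0 (driver): negative (depth 0)
  gear 1: meshes with gear 0 -> depth 1 -> positive (opposite of gear 0)
  gear 2: meshes with gear 0 -> depth 1 -> positive (opposite of gear 0)
  gear 3: meshes with gear 1 -> depth 2 -> negative (opposite of gear 1)
Queried indices 0, 1, 2, 3 -> negative, positive, positive, negative

Answer: negative positive positive negative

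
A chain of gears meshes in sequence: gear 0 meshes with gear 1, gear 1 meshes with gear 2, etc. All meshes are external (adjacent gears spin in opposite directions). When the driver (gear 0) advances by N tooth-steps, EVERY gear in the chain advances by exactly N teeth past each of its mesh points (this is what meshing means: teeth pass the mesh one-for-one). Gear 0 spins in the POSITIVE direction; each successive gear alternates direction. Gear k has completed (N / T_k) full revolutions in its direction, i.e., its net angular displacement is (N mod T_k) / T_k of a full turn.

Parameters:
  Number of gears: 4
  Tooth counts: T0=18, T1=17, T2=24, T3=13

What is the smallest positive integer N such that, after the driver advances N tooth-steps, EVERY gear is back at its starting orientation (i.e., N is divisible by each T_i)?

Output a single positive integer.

Gear k returns to start when N is a multiple of T_k.
All gears at start simultaneously when N is a common multiple of [18, 17, 24, 13]; the smallest such N is lcm(18, 17, 24, 13).
Start: lcm = T0 = 18
Fold in T1=17: gcd(18, 17) = 1; lcm(18, 17) = 18 * 17 / 1 = 306 / 1 = 306
Fold in T2=24: gcd(306, 24) = 6; lcm(306, 24) = 306 * 24 / 6 = 7344 / 6 = 1224
Fold in T3=13: gcd(1224, 13) = 1; lcm(1224, 13) = 1224 * 13 / 1 = 15912 / 1 = 15912
Full cycle length = 15912

Answer: 15912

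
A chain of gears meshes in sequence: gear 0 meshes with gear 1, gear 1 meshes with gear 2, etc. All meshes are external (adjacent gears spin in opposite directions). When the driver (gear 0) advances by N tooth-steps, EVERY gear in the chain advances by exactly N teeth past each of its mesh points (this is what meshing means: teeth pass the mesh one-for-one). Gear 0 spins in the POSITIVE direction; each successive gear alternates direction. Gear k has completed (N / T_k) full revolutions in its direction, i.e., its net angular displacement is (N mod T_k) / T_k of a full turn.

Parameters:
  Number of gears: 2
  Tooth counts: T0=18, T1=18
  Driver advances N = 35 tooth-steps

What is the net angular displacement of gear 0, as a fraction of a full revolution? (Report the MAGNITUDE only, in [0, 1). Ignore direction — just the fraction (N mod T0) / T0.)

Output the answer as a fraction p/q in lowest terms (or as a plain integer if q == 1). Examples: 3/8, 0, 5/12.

Chain of 2 gears, tooth counts: [18, 18]
  gear 0: T0=18, direction=positive, advance = 35 mod 18 = 17 teeth = 17/18 turn
  gear 1: T1=18, direction=negative, advance = 35 mod 18 = 17 teeth = 17/18 turn
Gear 0: 35 mod 18 = 17
Fraction = 17 / 18 = 17/18 (gcd(17,18)=1) = 17/18

Answer: 17/18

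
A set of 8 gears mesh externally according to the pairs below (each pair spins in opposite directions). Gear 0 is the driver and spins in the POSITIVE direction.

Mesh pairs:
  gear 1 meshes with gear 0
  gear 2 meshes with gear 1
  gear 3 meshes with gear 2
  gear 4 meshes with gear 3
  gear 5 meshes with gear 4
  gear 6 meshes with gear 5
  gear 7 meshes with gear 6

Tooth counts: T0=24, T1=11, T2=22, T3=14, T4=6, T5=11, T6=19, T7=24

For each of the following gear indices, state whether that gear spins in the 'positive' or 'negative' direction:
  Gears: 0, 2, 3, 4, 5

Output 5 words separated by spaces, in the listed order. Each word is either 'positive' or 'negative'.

Gear 0 (driver): positive (depth 0)
  gear 1: meshes with gear 0 -> depth 1 -> negative (opposite of gear 0)
  gear 2: meshes with gear 1 -> depth 2 -> positive (opposite of gear 1)
  gear 3: meshes with gear 2 -> depth 3 -> negative (opposite of gear 2)
  gear 4: meshes with gear 3 -> depth 4 -> positive (opposite of gear 3)
  gear 5: meshes with gear 4 -> depth 5 -> negative (opposite of gear 4)
  gear 6: meshes with gear 5 -> depth 6 -> positive (opposite of gear 5)
  gear 7: meshes with gear 6 -> depth 7 -> negative (opposite of gear 6)
Queried indices 0, 2, 3, 4, 5 -> positive, positive, negative, positive, negative

Answer: positive positive negative positive negative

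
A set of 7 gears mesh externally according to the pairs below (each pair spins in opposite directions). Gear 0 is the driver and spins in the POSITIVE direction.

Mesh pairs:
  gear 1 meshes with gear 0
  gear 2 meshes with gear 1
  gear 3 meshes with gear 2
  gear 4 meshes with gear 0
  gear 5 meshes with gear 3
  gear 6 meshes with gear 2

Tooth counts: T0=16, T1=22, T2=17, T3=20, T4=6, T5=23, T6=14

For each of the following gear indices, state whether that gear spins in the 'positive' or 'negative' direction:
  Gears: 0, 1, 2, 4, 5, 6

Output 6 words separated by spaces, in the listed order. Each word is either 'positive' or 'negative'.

Answer: positive negative positive negative positive negative

Derivation:
Gear 0 (driver): positive (depth 0)
  gear 1: meshes with gear 0 -> depth 1 -> negative (opposite of gear 0)
  gear 2: meshes with gear 1 -> depth 2 -> positive (opposite of gear 1)
  gear 3: meshes with gear 2 -> depth 3 -> negative (opposite of gear 2)
  gear 4: meshes with gear 0 -> depth 1 -> negative (opposite of gear 0)
  gear 5: meshes with gear 3 -> depth 4 -> positive (opposite of gear 3)
  gear 6: meshes with gear 2 -> depth 3 -> negative (opposite of gear 2)
Queried indices 0, 1, 2, 4, 5, 6 -> positive, negative, positive, negative, positive, negative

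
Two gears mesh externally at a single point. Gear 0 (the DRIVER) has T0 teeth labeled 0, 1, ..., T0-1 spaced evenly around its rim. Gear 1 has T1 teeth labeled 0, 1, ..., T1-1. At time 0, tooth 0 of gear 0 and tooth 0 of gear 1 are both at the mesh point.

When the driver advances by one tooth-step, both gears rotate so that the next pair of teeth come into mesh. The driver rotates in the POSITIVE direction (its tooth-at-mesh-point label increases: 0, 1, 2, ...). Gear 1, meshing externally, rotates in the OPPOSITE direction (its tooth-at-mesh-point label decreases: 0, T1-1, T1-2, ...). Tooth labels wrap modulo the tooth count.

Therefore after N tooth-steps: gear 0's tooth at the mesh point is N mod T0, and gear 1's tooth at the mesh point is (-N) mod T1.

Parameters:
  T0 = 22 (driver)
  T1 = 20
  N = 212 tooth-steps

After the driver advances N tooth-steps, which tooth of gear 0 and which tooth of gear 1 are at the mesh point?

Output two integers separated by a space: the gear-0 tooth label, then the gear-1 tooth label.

Gear 0 (driver, T0=22): tooth at mesh = N mod T0
  212 = 9 * 22 + 14, so 212 mod 22 = 14
  gear 0 tooth = 14
Gear 1 (driven, T1=20): tooth at mesh = (-N) mod T1
  212 = 10 * 20 + 12, so 212 mod 20 = 12
  (-212) mod 20 = (-12) mod 20 = 20 - 12 = 8
Mesh after 212 steps: gear-0 tooth 14 meets gear-1 tooth 8

Answer: 14 8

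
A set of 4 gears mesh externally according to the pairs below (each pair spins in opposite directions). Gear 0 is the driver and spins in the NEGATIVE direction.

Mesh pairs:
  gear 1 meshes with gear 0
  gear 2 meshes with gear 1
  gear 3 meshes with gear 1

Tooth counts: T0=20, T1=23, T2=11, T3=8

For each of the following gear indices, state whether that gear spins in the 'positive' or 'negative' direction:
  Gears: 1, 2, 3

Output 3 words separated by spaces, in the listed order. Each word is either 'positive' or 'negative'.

Answer: positive negative negative

Derivation:
Gear 0 (driver): negative (depth 0)
  gear 1: meshes with gear 0 -> depth 1 -> positive (opposite of gear 0)
  gear 2: meshes with gear 1 -> depth 2 -> negative (opposite of gear 1)
  gear 3: meshes with gear 1 -> depth 2 -> negative (opposite of gear 1)
Queried indices 1, 2, 3 -> positive, negative, negative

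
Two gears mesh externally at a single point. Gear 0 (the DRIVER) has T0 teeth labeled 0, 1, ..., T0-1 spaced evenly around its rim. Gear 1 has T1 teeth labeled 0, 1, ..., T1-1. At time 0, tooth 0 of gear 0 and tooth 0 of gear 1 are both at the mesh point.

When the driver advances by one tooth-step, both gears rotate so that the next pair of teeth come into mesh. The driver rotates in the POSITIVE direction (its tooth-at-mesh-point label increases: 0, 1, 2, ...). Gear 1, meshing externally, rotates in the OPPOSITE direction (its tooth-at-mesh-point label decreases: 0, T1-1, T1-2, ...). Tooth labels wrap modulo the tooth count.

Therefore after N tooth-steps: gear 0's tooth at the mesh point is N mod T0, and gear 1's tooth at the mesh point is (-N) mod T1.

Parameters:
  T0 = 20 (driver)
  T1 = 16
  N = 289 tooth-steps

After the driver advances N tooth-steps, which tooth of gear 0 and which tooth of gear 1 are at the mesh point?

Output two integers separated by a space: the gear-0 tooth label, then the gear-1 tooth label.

Gear 0 (driver, T0=20): tooth at mesh = N mod T0
  289 = 14 * 20 + 9, so 289 mod 20 = 9
  gear 0 tooth = 9
Gear 1 (driven, T1=16): tooth at mesh = (-N) mod T1
  289 = 18 * 16 + 1, so 289 mod 16 = 1
  (-289) mod 16 = (-1) mod 16 = 16 - 1 = 15
Mesh after 289 steps: gear-0 tooth 9 meets gear-1 tooth 15

Answer: 9 15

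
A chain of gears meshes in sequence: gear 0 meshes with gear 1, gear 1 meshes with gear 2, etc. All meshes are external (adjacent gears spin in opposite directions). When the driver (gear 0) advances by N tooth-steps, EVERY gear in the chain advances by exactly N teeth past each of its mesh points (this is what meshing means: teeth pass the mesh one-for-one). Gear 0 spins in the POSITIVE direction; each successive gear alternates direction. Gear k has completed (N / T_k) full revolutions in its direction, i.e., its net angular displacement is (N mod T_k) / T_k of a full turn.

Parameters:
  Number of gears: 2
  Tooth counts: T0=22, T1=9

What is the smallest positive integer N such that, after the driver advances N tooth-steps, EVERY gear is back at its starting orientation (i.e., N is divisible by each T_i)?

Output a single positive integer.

Gear k returns to start when N is a multiple of T_k.
All gears at start simultaneously when N is a common multiple of [22, 9]; the smallest such N is lcm(22, 9).
Start: lcm = T0 = 22
Fold in T1=9: gcd(22, 9) = 1; lcm(22, 9) = 22 * 9 / 1 = 198 / 1 = 198
Full cycle length = 198

Answer: 198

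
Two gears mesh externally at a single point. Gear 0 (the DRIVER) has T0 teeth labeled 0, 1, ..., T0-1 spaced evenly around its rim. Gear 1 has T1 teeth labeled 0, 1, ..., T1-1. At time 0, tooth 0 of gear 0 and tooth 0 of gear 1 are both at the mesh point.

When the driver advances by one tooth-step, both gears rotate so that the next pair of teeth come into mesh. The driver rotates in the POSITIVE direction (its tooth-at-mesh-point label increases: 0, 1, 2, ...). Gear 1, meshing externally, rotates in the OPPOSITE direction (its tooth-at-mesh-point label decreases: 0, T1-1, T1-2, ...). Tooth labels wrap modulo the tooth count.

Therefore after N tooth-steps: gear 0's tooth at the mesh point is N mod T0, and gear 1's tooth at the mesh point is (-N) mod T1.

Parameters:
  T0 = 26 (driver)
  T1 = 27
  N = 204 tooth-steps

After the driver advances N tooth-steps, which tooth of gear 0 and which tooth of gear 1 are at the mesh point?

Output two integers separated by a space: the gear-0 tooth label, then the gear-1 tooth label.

Gear 0 (driver, T0=26): tooth at mesh = N mod T0
  204 = 7 * 26 + 22, so 204 mod 26 = 22
  gear 0 tooth = 22
Gear 1 (driven, T1=27): tooth at mesh = (-N) mod T1
  204 = 7 * 27 + 15, so 204 mod 27 = 15
  (-204) mod 27 = (-15) mod 27 = 27 - 15 = 12
Mesh after 204 steps: gear-0 tooth 22 meets gear-1 tooth 12

Answer: 22 12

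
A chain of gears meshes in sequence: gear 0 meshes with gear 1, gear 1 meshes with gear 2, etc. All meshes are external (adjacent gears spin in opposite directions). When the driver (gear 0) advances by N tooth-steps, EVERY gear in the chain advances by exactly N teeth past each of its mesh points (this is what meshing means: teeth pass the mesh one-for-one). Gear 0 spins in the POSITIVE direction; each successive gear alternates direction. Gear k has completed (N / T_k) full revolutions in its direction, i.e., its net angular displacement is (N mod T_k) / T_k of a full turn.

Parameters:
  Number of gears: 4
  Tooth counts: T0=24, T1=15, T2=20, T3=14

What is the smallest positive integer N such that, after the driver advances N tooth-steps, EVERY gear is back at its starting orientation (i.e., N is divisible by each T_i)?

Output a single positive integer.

Gear k returns to start when N is a multiple of T_k.
All gears at start simultaneously when N is a common multiple of [24, 15, 20, 14]; the smallest such N is lcm(24, 15, 20, 14).
Start: lcm = T0 = 24
Fold in T1=15: gcd(24, 15) = 3; lcm(24, 15) = 24 * 15 / 3 = 360 / 3 = 120
Fold in T2=20: gcd(120, 20) = 20; lcm(120, 20) = 120 * 20 / 20 = 2400 / 20 = 120
Fold in T3=14: gcd(120, 14) = 2; lcm(120, 14) = 120 * 14 / 2 = 1680 / 2 = 840
Full cycle length = 840

Answer: 840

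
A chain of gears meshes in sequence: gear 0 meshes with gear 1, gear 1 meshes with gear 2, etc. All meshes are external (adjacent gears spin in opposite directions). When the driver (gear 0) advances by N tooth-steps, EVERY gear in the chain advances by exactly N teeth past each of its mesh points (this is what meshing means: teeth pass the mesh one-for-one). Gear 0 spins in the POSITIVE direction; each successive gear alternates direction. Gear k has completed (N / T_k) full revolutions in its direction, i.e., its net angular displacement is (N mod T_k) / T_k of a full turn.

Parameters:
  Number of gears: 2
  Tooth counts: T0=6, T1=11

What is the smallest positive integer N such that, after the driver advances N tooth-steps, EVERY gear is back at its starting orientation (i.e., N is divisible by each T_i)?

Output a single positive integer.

Answer: 66

Derivation:
Gear k returns to start when N is a multiple of T_k.
All gears at start simultaneously when N is a common multiple of [6, 11]; the smallest such N is lcm(6, 11).
Start: lcm = T0 = 6
Fold in T1=11: gcd(6, 11) = 1; lcm(6, 11) = 6 * 11 / 1 = 66 / 1 = 66
Full cycle length = 66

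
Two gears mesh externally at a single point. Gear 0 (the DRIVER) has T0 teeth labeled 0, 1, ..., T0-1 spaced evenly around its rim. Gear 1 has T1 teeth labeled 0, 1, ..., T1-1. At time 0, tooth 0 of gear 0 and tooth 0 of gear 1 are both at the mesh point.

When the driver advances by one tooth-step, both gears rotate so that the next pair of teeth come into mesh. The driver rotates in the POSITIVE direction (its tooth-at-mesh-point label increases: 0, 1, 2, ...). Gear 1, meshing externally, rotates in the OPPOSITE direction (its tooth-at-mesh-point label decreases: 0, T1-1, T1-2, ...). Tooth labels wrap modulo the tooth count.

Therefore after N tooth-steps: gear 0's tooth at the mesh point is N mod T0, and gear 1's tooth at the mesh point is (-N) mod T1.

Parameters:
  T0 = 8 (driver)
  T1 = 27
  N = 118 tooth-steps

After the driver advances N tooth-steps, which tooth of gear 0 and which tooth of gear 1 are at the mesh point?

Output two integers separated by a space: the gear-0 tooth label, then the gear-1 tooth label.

Gear 0 (driver, T0=8): tooth at mesh = N mod T0
  118 = 14 * 8 + 6, so 118 mod 8 = 6
  gear 0 tooth = 6
Gear 1 (driven, T1=27): tooth at mesh = (-N) mod T1
  118 = 4 * 27 + 10, so 118 mod 27 = 10
  (-118) mod 27 = (-10) mod 27 = 27 - 10 = 17
Mesh after 118 steps: gear-0 tooth 6 meets gear-1 tooth 17

Answer: 6 17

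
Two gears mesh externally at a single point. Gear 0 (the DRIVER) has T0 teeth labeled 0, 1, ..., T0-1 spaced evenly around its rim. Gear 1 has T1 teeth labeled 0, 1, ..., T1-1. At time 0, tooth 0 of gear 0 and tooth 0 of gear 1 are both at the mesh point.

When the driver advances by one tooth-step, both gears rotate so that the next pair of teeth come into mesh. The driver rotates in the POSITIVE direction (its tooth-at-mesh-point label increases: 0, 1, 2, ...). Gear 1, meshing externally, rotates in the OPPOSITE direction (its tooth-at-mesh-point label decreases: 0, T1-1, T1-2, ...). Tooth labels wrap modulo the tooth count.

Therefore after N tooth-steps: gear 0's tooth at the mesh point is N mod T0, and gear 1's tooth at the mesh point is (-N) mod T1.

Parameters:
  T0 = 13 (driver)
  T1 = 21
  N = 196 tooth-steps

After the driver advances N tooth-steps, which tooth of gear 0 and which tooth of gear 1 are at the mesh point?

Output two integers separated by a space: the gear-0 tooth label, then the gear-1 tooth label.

Gear 0 (driver, T0=13): tooth at mesh = N mod T0
  196 = 15 * 13 + 1, so 196 mod 13 = 1
  gear 0 tooth = 1
Gear 1 (driven, T1=21): tooth at mesh = (-N) mod T1
  196 = 9 * 21 + 7, so 196 mod 21 = 7
  (-196) mod 21 = (-7) mod 21 = 21 - 7 = 14
Mesh after 196 steps: gear-0 tooth 1 meets gear-1 tooth 14

Answer: 1 14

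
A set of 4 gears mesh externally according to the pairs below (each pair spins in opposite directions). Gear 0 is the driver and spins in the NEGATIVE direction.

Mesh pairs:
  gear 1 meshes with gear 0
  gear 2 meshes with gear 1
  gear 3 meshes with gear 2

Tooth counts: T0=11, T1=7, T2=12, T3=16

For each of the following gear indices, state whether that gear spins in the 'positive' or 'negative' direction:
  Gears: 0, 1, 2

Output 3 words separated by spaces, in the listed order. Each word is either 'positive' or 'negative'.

Answer: negative positive negative

Derivation:
Gear 0 (driver): negative (depth 0)
  gear 1: meshes with gear 0 -> depth 1 -> positive (opposite of gear 0)
  gear 2: meshes with gear 1 -> depth 2 -> negative (opposite of gear 1)
  gear 3: meshes with gear 2 -> depth 3 -> positive (opposite of gear 2)
Queried indices 0, 1, 2 -> negative, positive, negative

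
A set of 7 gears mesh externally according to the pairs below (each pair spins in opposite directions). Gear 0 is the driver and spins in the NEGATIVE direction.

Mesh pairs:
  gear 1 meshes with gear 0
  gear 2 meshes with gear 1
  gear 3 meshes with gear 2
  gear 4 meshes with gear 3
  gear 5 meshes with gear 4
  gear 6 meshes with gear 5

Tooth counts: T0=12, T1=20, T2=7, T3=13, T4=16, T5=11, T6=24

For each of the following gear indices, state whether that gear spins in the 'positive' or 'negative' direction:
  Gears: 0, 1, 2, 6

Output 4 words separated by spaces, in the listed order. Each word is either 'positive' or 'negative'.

Gear 0 (driver): negative (depth 0)
  gear 1: meshes with gear 0 -> depth 1 -> positive (opposite of gear 0)
  gear 2: meshes with gear 1 -> depth 2 -> negative (opposite of gear 1)
  gear 3: meshes with gear 2 -> depth 3 -> positive (opposite of gear 2)
  gear 4: meshes with gear 3 -> depth 4 -> negative (opposite of gear 3)
  gear 5: meshes with gear 4 -> depth 5 -> positive (opposite of gear 4)
  gear 6: meshes with gear 5 -> depth 6 -> negative (opposite of gear 5)
Queried indices 0, 1, 2, 6 -> negative, positive, negative, negative

Answer: negative positive negative negative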